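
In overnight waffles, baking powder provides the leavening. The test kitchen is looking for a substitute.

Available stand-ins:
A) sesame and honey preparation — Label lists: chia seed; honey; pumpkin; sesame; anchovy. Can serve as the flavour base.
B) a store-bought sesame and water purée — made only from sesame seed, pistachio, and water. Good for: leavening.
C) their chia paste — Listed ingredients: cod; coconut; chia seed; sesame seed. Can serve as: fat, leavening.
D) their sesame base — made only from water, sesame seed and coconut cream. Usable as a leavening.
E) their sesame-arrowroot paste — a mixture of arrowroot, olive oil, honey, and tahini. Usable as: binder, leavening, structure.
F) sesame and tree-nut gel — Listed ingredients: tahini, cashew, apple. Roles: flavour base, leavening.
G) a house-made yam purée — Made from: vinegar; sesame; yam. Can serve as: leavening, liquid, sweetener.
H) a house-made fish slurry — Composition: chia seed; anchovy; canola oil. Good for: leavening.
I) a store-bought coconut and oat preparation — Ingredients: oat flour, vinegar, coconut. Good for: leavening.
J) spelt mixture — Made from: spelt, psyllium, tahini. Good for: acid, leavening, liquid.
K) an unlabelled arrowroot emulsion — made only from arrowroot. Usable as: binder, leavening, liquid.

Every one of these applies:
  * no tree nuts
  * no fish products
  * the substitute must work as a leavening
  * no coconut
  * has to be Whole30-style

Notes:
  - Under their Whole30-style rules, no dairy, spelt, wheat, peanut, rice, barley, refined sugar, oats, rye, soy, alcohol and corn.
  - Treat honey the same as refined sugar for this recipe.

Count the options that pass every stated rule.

2

A: not usable as a leavening; has honey, so not Whole30-style (and 1 more) — no
B: has pistachio, so not tree-nut-free — out
C: has cod, so not fish-free; has coconut, so not coconut-free — reject
D: has coconut cream, so not coconut-free — no
E: has honey, so not Whole30-style — no
F: has cashew, so not tree-nut-free — no
G: only sesame, vinegar, and yam; none excluded — keep
H: has anchovy, so not fish-free — out
I: has oat flour, so not Whole30-style; has coconut, so not coconut-free — out
J: has spelt, so not Whole30-style — reject
K: no fish, no tree nuts — valid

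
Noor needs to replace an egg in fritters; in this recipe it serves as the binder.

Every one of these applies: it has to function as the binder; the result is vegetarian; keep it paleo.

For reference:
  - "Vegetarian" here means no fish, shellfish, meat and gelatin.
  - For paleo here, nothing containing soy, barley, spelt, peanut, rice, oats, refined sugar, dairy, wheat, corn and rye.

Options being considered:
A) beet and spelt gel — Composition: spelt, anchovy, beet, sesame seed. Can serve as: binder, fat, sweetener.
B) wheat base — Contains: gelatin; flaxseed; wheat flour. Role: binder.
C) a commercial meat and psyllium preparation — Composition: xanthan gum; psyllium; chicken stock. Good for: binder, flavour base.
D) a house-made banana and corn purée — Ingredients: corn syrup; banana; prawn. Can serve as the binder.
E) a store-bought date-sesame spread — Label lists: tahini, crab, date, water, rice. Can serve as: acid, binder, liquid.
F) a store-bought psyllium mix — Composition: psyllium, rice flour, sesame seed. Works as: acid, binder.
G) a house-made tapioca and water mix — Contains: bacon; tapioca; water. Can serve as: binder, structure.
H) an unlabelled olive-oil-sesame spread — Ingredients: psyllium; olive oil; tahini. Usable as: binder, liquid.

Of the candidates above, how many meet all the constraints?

A: has anchovy, so not vegetarian; has spelt, so not paleo — no
B: has gelatin, so not vegetarian; has wheat flour, so not paleo — reject
C: has chicken stock, so not vegetarian — no
D: has prawn, so not vegetarian; has corn syrup, so not paleo — no
E: has crab, so not vegetarian; has rice, so not paleo — no
F: has rice flour, so not paleo — no
G: has bacon, so not vegetarian — no
H: works as a binder, vegetarian, paleo — keep

1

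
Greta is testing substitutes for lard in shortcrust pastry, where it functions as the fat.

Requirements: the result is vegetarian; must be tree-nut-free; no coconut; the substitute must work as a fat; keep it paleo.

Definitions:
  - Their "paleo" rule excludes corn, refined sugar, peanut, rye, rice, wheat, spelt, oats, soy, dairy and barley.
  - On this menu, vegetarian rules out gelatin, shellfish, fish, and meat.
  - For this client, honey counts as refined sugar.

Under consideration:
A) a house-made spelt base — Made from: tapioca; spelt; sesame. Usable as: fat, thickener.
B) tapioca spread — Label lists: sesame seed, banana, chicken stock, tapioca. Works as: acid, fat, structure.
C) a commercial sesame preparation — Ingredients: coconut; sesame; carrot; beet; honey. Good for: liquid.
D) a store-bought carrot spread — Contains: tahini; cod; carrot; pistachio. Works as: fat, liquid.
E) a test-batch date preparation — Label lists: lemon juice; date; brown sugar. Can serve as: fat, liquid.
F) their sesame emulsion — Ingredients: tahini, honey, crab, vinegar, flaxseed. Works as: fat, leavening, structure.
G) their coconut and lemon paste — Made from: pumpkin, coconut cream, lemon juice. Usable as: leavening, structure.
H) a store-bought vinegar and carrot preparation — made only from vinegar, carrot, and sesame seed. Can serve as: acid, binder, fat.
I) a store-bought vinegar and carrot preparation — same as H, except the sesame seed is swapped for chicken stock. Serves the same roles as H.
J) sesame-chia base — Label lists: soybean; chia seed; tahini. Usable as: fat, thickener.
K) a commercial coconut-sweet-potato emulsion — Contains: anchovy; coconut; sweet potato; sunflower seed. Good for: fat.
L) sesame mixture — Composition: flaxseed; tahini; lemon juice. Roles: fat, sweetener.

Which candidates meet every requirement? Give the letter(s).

H, L

A: has spelt, so not paleo — no
B: has chicken stock, so not vegetarian — out
C: not usable as a fat; has honey, so not paleo (and 1 more) — no
D: has cod, so not vegetarian; has pistachio, so not tree-nut-free — out
E: has brown sugar, so not paleo — reject
F: has honey, so not paleo; has crab, so not vegetarian — reject
G: not usable as a fat; has coconut cream, so not coconut-free — reject
H: only sesame seed, carrot, and vinegar; none excluded — OK
I: has chicken stock, so not vegetarian — out
J: has soybean, so not paleo — reject
K: has anchovy, so not vegetarian; has coconut, so not coconut-free — out
L: nothing on the exclusion list — valid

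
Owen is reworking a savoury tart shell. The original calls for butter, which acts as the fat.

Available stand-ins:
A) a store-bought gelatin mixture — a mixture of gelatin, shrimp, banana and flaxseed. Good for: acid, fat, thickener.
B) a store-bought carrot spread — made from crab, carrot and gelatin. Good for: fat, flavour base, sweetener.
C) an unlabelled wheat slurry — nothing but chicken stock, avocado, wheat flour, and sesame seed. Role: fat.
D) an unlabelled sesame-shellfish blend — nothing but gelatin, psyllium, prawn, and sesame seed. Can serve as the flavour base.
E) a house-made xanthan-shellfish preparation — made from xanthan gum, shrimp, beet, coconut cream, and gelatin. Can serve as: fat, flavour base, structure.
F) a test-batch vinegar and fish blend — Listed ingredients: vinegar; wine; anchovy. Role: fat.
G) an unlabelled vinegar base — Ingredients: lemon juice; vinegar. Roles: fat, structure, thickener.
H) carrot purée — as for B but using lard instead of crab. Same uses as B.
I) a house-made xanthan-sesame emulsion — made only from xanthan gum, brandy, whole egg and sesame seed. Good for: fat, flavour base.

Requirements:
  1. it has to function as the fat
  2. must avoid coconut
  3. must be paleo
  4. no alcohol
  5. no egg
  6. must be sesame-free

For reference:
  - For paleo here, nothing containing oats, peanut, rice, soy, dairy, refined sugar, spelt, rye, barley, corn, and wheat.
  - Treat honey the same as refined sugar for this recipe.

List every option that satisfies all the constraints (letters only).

A: gelatin and shrimp etc. — none of it excluded — OK
B: only gelatin, crab and carrot; none excluded — OK
C: has wheat flour, so not paleo; has sesame seed, so not sesame-free — reject
D: not usable as a fat; has sesame seed, so not sesame-free — reject
E: has coconut cream, so not coconut-free — reject
F: has wine, so not alcohol-free — reject
G: only lemon juice and vinegar; none excluded — OK
H: nothing on the exclusion list — valid
I: has sesame seed, so not sesame-free; has brandy, so not alcohol-free (and 1 more) — no

A, B, G, H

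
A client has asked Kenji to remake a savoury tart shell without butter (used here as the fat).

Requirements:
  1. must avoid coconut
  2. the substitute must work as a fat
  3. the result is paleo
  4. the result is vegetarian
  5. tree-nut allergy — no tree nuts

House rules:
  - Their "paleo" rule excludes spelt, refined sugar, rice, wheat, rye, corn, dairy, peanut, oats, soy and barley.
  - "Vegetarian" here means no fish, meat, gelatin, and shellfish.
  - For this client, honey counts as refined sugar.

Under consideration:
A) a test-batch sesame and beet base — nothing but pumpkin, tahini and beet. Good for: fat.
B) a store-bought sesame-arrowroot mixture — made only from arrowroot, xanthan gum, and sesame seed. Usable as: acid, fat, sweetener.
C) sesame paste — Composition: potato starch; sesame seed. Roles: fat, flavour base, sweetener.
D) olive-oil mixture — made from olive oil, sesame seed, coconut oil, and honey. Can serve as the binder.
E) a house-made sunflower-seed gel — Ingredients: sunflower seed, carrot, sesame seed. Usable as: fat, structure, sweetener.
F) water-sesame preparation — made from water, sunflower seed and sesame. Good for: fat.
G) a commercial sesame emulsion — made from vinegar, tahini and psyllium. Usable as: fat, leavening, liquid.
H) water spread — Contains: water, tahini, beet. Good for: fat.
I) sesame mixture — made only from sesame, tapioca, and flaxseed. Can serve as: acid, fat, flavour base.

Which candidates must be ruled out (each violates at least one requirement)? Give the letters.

A: works as a fat, no coconut, vegetarian — keep
B: every rule checks out — valid
C: nothing on the exclusion list — keep
D: not usable as a fat; has honey, so not paleo (and 1 more) — no
E: no coconut, paleo — OK
F: works as a fat, no tree nuts, paleo — OK
G: all constraints satisfied — OK
H: works as a fat, no tree nuts, vegetarian — keep
I: vegetarian, paleo — valid

D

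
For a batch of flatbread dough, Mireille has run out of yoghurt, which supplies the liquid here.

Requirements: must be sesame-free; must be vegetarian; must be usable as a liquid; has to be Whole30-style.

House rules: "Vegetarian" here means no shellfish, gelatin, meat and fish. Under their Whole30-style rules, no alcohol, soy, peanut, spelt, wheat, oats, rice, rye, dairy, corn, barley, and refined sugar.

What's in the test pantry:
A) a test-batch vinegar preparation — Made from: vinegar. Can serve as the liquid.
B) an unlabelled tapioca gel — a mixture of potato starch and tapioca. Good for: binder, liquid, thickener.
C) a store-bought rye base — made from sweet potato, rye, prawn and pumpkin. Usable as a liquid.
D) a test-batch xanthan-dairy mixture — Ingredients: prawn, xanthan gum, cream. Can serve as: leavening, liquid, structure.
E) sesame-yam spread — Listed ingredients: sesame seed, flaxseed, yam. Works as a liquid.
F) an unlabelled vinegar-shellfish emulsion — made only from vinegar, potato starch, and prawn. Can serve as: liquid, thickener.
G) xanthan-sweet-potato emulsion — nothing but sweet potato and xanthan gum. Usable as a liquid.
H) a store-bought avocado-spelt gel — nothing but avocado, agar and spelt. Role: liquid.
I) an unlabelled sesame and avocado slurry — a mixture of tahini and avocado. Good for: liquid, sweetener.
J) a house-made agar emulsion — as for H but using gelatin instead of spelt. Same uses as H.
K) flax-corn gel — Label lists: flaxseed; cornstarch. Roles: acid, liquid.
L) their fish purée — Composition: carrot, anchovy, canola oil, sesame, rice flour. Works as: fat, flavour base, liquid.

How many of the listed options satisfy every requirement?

A: nothing on the exclusion list — OK
B: only potato starch and tapioca; none excluded — keep
C: has prawn, so not vegetarian; has rye, so not Whole30-style — out
D: has prawn, so not vegetarian; has cream, so not Whole30-style — reject
E: has sesame seed, so not sesame-free — out
F: has prawn, so not vegetarian — no
G: only xanthan gum and sweet potato; none excluded — keep
H: has spelt, so not Whole30-style — reject
I: has tahini, so not sesame-free — out
J: has gelatin, so not vegetarian — out
K: has cornstarch, so not Whole30-style — out
L: has anchovy, so not vegetarian; has rice flour, so not Whole30-style (and 1 more) — out

3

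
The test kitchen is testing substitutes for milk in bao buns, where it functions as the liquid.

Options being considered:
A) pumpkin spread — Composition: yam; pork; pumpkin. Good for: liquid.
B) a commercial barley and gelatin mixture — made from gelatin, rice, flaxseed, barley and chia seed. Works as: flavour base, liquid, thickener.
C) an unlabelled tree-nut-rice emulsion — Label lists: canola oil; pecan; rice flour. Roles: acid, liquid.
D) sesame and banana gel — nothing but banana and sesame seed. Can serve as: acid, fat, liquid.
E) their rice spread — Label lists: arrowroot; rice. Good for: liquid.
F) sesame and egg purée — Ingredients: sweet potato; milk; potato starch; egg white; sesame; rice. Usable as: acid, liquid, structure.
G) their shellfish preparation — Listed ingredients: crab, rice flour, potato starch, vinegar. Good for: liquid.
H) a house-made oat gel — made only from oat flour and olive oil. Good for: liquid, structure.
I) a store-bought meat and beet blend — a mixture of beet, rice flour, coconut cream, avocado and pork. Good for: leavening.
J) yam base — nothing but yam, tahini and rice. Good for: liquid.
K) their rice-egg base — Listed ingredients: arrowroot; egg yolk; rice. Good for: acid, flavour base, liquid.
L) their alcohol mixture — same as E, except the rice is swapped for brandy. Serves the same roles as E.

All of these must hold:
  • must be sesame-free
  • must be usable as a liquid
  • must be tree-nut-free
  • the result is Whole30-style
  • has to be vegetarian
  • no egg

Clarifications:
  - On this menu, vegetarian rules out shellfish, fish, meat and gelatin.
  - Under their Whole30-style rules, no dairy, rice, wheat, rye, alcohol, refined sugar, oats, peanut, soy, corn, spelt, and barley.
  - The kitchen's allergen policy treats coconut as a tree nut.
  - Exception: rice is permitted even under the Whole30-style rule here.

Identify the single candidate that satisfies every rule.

E

A: has pork, so not vegetarian — reject
B: has gelatin, so not vegetarian; has barley, so not Whole30-style — reject
C: has pecan, so not tree-nut-free — no
D: has sesame seed, so not sesame-free — out
E: rice is permitted under the Whole30-style carve-out; nothing else excluded — valid
F: has milk, so not Whole30-style; has sesame, so not sesame-free (and 1 more) — reject
G: has crab, so not vegetarian — out
H: has oat flour, so not Whole30-style — out
I: not usable as a liquid; has pork, so not vegetarian (and 1 more) — no
J: has tahini, so not sesame-free — no
K: has egg yolk, so not egg-free — out
L: has brandy, so not Whole30-style — out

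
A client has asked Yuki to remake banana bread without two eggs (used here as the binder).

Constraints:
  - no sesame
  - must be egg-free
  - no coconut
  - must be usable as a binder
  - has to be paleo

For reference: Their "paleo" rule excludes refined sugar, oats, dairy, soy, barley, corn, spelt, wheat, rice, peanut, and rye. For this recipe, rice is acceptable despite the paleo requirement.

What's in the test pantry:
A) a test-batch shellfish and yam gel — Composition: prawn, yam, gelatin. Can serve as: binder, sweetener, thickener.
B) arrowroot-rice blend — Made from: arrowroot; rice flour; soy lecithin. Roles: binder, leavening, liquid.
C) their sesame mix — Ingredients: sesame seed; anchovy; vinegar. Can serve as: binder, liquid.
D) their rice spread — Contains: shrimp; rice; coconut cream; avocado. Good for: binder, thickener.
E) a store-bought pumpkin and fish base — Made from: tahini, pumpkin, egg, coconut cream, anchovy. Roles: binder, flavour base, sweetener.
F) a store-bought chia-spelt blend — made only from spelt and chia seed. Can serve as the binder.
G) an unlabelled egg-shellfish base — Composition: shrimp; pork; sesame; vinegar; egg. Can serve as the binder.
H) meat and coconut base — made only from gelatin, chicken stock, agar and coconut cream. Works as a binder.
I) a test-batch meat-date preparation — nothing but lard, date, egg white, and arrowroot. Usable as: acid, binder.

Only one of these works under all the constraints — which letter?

A: only gelatin, prawn, and yam; none excluded — keep
B: has soy lecithin, so not paleo — reject
C: has sesame seed, so not sesame-free — no
D: has coconut cream, so not coconut-free — out
E: has tahini, so not sesame-free; has coconut cream, so not coconut-free (and 1 more) — out
F: has spelt, so not paleo — reject
G: has sesame, so not sesame-free; has egg, so not egg-free — out
H: has coconut cream, so not coconut-free — reject
I: has egg white, so not egg-free — reject

A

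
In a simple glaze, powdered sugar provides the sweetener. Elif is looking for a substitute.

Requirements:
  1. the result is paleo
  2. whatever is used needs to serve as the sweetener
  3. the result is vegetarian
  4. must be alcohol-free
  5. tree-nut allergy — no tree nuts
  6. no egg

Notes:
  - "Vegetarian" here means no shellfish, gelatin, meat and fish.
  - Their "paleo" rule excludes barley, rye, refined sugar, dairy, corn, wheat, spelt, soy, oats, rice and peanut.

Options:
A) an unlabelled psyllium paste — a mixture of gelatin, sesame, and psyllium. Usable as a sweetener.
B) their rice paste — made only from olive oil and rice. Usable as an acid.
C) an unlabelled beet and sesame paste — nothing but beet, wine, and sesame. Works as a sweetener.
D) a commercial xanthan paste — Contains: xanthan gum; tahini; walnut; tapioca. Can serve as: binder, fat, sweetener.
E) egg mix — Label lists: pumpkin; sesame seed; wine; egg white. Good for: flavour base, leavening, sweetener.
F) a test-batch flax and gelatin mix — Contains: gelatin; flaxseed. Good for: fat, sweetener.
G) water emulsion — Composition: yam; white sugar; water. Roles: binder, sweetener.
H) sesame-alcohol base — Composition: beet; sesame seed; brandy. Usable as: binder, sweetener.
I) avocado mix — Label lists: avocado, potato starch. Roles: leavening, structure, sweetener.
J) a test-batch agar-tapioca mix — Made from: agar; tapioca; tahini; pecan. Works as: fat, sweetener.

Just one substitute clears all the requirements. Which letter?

A: has gelatin, so not vegetarian — no
B: not usable as a sweetener; has rice, so not paleo — reject
C: has wine, so not alcohol-free — no
D: has walnut, so not tree-nut-free — reject
E: has wine, so not alcohol-free; has egg white, so not egg-free — out
F: has gelatin, so not vegetarian — out
G: has white sugar, so not paleo — reject
H: has brandy, so not alcohol-free — no
I: works as a sweetener, no tree nuts, paleo — OK
J: has pecan, so not tree-nut-free — reject

I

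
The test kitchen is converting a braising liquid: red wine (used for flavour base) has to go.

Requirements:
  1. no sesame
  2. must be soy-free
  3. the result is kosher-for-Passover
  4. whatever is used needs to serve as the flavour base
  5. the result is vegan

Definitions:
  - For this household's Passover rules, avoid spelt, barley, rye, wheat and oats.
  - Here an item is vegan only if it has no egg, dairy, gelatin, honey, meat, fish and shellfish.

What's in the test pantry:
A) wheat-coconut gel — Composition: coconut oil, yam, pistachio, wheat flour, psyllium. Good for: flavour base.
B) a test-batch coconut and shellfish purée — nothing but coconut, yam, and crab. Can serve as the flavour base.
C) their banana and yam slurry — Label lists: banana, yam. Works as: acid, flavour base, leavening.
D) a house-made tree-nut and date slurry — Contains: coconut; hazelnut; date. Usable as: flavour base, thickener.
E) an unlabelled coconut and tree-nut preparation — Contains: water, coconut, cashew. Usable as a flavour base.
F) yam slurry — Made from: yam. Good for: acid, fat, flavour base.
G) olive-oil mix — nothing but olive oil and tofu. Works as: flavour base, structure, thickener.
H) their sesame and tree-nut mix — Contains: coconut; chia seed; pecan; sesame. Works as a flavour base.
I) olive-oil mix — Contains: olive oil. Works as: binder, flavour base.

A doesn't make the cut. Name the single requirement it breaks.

kosher-for-Passover

usable as a flavour base: satisfied
kosher-for-Passover: has wheat flour — fails
vegan: satisfied
soy-free: satisfied
sesame-free: satisfied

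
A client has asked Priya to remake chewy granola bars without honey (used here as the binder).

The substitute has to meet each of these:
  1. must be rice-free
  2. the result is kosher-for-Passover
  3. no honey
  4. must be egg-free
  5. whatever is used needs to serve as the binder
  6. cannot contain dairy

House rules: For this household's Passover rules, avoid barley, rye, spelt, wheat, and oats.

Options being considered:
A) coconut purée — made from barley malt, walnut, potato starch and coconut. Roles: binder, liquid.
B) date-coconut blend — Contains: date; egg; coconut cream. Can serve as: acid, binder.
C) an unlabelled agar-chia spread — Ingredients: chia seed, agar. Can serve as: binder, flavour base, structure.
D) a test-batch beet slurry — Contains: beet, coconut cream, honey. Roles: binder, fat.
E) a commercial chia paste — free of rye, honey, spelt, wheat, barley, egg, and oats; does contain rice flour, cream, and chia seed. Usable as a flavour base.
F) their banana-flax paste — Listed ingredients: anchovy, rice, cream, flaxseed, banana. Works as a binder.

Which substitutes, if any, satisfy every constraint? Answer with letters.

C

A: has barley malt, so not kosher-for-Passover — reject
B: has egg, so not egg-free — reject
C: only chia seed and agar; none excluded — valid
D: has honey, so not honey-free — out
E: not usable as a binder; has cream, so not dairy-free (and 1 more) — out
F: has cream, so not dairy-free; has rice, so not rice-free — out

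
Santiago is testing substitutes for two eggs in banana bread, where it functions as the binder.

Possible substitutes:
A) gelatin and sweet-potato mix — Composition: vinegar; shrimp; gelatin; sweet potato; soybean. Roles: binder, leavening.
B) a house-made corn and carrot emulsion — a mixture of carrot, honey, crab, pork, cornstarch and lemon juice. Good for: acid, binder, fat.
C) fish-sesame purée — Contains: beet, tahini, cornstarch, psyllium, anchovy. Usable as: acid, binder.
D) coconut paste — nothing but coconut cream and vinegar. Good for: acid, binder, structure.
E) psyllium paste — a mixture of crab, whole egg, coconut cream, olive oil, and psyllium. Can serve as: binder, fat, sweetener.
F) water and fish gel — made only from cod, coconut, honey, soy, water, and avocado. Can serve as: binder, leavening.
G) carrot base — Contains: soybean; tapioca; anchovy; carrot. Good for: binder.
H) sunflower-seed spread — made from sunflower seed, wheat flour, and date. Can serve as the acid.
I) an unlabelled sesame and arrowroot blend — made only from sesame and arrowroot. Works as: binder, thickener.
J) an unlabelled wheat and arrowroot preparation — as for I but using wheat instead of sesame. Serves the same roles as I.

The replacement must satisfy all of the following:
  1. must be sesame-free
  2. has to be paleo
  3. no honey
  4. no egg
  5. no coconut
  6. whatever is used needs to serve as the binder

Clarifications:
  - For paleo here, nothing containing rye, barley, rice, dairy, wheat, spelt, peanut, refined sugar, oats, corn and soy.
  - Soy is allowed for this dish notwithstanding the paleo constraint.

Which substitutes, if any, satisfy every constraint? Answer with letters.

A, G

A: soy is permitted under the paleo carve-out; nothing else excluded — valid
B: has cornstarch, so not paleo; has honey, so not honey-free — reject
C: has cornstarch, so not paleo; has tahini, so not sesame-free — reject
D: has coconut cream, so not coconut-free — reject
E: has coconut cream, so not coconut-free; has whole egg, so not egg-free — no
F: has coconut, so not coconut-free; has honey, so not honey-free — out
G: soy is permitted under the paleo carve-out; nothing else excluded — keep
H: not usable as a binder; has wheat flour, so not paleo — reject
I: has sesame, so not sesame-free — reject
J: has wheat, so not paleo — reject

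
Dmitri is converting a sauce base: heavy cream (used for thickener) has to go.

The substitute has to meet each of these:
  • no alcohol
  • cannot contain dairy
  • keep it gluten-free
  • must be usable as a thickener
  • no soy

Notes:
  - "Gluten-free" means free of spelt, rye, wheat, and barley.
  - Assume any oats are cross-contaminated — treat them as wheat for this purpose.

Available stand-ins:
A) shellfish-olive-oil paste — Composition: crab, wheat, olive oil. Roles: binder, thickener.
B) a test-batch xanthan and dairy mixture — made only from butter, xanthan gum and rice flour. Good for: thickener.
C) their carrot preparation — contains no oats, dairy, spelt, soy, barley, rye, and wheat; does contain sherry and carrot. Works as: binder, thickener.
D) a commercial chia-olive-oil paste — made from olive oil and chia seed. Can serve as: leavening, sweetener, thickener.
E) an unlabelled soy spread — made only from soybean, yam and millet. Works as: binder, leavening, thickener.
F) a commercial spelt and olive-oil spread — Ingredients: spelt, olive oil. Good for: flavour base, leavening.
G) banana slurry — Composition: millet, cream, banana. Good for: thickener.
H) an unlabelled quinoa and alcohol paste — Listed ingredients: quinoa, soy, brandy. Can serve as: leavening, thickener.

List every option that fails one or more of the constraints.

A: has wheat, so not gluten-free — no
B: has butter, so not dairy-free — reject
C: has sherry, so not alcohol-free — no
D: only chia seed and olive oil; none excluded — valid
E: has soybean, so not soy-free — no
F: not usable as a thickener; has spelt, so not gluten-free — out
G: has cream, so not dairy-free — out
H: has brandy, so not alcohol-free; has soy, so not soy-free — out

A, B, C, E, F, G, H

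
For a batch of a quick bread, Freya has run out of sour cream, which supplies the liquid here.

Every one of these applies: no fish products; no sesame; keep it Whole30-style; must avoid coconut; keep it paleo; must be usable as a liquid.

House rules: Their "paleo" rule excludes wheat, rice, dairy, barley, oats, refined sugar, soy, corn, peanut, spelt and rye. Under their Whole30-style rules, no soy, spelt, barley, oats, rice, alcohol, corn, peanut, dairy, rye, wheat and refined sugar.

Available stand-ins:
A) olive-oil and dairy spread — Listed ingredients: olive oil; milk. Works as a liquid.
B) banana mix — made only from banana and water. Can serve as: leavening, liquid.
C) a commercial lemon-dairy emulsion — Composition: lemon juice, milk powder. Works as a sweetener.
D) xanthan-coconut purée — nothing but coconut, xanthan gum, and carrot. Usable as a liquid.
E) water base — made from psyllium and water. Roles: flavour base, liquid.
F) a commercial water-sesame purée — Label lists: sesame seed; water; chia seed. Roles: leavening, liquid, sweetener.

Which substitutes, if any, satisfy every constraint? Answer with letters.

B, E

A: has milk, so not paleo; has milk, so not Whole30-style — reject
B: no fish, paleo — OK
C: not usable as a liquid; has milk powder, so not paleo (and 1 more) — no
D: has coconut, so not coconut-free — out
E: works as a liquid, no sesame, Whole30-style — keep
F: has sesame seed, so not sesame-free — out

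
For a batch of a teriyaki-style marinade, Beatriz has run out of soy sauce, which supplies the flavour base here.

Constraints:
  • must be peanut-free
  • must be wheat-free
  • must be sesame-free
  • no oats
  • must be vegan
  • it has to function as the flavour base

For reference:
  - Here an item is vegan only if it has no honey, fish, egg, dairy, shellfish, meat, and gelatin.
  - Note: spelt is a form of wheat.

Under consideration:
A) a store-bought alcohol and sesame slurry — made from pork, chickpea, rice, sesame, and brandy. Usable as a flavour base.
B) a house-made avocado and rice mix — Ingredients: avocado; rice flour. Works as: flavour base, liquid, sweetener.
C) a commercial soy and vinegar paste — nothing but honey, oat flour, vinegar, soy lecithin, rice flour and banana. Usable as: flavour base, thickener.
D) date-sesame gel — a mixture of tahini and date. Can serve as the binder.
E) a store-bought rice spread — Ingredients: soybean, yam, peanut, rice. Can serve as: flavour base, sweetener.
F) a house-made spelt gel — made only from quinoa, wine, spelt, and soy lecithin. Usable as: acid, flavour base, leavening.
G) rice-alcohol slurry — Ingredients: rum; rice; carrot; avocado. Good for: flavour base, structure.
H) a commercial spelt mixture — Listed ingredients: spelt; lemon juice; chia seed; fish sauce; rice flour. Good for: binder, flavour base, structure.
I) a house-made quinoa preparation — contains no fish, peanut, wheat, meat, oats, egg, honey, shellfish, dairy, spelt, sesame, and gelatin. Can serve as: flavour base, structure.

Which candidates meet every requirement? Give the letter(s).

B, G, I

A: has pork, so not vegan; has sesame, so not sesame-free — out
B: only rice flour and avocado; none excluded — OK
C: has honey, so not vegan; has oat flour, so not oat-free — reject
D: not usable as a flavour base; has tahini, so not sesame-free — no
E: has peanut, so not peanut-free — out
F: has spelt, so not wheat-free — no
G: works as a flavour base, no sesame, wheat-free — valid
H: has fish sauce, so not vegan; has spelt, so not wheat-free — out
I: works as a flavour base, wheat-free, no peanut — OK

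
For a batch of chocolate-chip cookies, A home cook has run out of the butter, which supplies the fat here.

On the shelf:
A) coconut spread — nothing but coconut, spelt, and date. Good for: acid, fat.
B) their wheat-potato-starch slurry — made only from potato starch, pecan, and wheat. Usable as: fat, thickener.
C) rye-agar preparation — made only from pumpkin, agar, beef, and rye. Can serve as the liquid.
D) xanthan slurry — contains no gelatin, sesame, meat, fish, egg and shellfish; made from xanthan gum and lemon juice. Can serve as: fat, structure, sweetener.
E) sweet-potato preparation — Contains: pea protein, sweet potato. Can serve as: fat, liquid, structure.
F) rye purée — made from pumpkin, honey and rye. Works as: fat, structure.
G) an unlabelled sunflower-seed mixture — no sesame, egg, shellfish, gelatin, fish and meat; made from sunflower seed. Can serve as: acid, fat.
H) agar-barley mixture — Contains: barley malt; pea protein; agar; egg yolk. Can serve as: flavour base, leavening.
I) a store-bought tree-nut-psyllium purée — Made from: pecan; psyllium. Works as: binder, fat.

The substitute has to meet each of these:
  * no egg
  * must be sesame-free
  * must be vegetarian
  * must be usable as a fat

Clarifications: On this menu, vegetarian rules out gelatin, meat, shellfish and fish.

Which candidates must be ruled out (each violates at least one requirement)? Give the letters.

A: only coconut, spelt, and date; none excluded — OK
B: only pecan, wheat and potato starch; none excluded — valid
C: not usable as a fat; has beef, so not vegetarian — reject
D: vegetarian, no egg — valid
E: only pea protein and sweet potato; none excluded — OK
F: nothing on the exclusion list — keep
G: no egg, no sesame — OK
H: not usable as a fat; has egg yolk, so not egg-free — no
I: nothing on the exclusion list — valid

C, H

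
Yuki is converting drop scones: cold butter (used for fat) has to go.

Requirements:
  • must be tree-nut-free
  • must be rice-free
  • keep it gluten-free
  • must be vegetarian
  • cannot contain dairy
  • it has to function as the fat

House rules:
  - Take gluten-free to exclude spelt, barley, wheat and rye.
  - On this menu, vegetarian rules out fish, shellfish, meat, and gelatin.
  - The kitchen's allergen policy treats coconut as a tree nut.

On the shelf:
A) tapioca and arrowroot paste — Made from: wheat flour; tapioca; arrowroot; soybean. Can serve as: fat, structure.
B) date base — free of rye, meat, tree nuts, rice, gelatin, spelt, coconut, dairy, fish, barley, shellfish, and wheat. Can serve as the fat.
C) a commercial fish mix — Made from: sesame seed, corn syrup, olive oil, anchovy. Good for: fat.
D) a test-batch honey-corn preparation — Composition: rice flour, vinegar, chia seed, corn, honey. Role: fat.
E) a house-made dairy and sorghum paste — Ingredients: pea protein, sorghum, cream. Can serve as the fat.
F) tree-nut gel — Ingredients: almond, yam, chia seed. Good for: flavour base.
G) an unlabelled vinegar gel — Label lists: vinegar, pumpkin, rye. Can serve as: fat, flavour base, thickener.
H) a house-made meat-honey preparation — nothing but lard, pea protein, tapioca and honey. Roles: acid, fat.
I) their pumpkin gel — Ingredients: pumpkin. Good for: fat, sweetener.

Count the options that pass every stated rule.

2

A: has wheat flour, so not gluten-free — no
B: vegetarian, no rice — OK
C: has anchovy, so not vegetarian — no
D: has rice flour, so not rice-free — reject
E: has cream, so not dairy-free — out
F: not usable as a fat; has almond, so not tree-nut-free — reject
G: has rye, so not gluten-free — reject
H: has lard, so not vegetarian — out
I: only pumpkin; none excluded — OK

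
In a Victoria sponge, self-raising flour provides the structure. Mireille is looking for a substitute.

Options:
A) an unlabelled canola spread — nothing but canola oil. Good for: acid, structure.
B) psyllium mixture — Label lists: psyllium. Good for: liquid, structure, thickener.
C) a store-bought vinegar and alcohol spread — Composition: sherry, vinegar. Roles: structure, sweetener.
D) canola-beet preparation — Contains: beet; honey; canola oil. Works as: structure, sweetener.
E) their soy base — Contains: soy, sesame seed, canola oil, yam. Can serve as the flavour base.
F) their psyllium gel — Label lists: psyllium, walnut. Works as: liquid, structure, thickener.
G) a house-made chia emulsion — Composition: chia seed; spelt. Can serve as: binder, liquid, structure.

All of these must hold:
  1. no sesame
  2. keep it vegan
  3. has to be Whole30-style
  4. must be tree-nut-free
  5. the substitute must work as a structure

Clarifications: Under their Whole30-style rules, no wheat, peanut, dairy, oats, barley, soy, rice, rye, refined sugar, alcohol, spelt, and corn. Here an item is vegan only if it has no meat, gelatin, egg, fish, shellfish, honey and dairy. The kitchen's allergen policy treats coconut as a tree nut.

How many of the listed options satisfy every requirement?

2

A: only canola oil; none excluded — OK
B: all constraints satisfied — OK
C: has sherry, so not Whole30-style — no
D: has honey, so not vegan — out
E: not usable as a structure; has soy, so not Whole30-style (and 1 more) — reject
F: has walnut, so not tree-nut-free — no
G: has spelt, so not Whole30-style — no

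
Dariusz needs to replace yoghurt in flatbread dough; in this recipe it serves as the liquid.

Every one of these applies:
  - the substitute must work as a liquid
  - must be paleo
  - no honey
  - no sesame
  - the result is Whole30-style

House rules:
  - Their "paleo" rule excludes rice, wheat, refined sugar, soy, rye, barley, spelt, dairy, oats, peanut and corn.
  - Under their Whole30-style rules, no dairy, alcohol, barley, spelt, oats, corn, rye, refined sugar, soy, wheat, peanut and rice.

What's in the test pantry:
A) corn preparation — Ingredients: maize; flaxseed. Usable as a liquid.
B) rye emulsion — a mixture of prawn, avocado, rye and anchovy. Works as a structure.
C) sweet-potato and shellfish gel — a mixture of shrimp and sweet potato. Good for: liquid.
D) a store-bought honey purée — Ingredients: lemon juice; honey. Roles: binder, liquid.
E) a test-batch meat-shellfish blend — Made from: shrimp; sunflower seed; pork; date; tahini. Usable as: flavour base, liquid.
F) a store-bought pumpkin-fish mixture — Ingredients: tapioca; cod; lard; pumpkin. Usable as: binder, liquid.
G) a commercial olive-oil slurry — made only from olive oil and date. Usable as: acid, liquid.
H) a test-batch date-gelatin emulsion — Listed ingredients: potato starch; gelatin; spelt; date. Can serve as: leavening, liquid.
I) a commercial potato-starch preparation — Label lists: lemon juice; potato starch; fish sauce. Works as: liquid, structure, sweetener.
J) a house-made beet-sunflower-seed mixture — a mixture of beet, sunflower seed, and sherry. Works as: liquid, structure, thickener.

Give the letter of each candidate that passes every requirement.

A: has maize, so not paleo; has maize, so not Whole30-style — out
B: not usable as a liquid; has rye, so not paleo (and 1 more) — out
C: only shrimp and sweet potato; none excluded — valid
D: has honey, so not honey-free — out
E: has tahini, so not sesame-free — reject
F: nothing on the exclusion list — keep
G: only date and olive oil; none excluded — OK
H: has spelt, so not paleo; has spelt, so not Whole30-style — reject
I: works as a liquid, Whole30-style, paleo — keep
J: has sherry, so not Whole30-style — reject

C, F, G, I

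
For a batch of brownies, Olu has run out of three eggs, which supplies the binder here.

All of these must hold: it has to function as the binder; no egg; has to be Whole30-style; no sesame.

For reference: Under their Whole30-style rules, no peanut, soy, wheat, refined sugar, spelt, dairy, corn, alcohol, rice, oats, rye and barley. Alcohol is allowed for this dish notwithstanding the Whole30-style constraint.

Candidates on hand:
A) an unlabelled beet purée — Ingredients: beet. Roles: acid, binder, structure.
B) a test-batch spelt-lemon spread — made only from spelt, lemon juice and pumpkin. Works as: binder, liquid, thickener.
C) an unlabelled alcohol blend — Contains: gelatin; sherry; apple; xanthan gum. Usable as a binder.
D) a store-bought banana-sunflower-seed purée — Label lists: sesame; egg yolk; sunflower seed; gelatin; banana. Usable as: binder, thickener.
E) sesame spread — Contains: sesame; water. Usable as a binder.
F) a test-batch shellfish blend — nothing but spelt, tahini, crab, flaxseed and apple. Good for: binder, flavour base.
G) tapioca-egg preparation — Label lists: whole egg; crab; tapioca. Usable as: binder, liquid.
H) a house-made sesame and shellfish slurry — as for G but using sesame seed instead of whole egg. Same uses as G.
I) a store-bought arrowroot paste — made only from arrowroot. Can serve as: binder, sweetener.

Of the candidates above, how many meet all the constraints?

3

A: no sesame, Whole30-style — OK
B: has spelt, so not Whole30-style — no
C: alcohol is permitted under the Whole30-style carve-out; nothing else excluded — OK
D: has egg yolk, so not egg-free; has sesame, so not sesame-free — no
E: has sesame, so not sesame-free — reject
F: has spelt, so not Whole30-style; has tahini, so not sesame-free — no
G: has whole egg, so not egg-free — no
H: has sesame seed, so not sesame-free — out
I: nothing on the exclusion list — OK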